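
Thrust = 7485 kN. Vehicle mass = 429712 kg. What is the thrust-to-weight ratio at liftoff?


TWR = 7485000 / (429712 * 9.81) = 1.78

1.78


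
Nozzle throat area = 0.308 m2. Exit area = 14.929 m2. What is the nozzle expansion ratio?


AR = 14.929 / 0.308 = 48.5

48.5


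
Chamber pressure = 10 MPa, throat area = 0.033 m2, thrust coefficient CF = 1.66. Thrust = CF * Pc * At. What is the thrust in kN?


F = 1.66 * 10e6 * 0.033 = 547800.0 N = 547.8 kN

547.8 kN


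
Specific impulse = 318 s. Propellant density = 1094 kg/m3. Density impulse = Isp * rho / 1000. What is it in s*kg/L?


rho*Isp = 318 * 1094 / 1000 = 348 s*kg/L

348 s*kg/L


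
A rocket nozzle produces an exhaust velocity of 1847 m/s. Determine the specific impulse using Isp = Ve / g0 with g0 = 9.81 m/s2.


Isp = Ve / g0 = 1847 / 9.81 = 188.3 s

188.3 s


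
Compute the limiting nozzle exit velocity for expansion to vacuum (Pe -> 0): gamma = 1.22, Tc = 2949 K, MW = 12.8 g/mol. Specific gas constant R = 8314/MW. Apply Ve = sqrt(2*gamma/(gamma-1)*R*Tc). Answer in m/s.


R = 8314 / 12.8 = 649.53 J/(kg.K)
Ve = sqrt(2 * 1.22 / (1.22 - 1) * 649.53 * 2949) = 4609 m/s

4609 m/s


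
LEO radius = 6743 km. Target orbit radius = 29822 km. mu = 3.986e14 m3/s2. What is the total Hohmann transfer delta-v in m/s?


V1 = sqrt(mu/r1) = 7688.51 m/s
dV1 = V1*(sqrt(2*r2/(r1+r2)) - 1) = 2131.07 m/s
V2 = sqrt(mu/r2) = 3655.95 m/s
dV2 = V2*(1 - sqrt(2*r1/(r1+r2))) = 1435.66 m/s
Total dV = 3567 m/s

3567 m/s


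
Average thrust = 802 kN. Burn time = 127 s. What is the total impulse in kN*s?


It = 802 * 127 = 101854 kN*s

101854 kN*s


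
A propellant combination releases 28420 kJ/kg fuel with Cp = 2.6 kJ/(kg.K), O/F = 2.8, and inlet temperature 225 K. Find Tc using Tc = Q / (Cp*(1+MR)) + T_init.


Tc = 28420 / (2.6 * (1 + 2.8)) + 225 = 3102 K

3102 K


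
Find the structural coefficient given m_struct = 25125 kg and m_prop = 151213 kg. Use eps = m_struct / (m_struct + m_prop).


eps = 25125 / (25125 + 151213) = 0.1425

0.1425


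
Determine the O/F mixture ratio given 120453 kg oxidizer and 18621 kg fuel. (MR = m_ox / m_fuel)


MR = 120453 / 18621 = 6.47

6.47


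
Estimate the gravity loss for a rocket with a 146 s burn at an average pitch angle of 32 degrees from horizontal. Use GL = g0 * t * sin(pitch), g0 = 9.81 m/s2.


GL = 9.81 * 146 * sin(32 deg) = 759 m/s

759 m/s


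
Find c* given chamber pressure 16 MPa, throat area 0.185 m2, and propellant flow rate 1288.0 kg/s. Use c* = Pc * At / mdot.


c* = 16e6 * 0.185 / 1288.0 = 2298 m/s

2298 m/s


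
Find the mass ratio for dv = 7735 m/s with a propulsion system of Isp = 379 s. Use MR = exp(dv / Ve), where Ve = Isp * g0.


Ve = 379 * 9.81 = 3717.99 m/s
MR = exp(7735 / 3717.99) = 8.008

8.008


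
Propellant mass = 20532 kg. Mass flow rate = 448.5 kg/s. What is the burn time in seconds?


tb = 20532 / 448.5 = 45.8 s

45.8 s


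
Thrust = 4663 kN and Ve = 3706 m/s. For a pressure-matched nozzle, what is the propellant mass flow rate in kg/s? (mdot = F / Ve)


mdot = F / Ve = 4663000 / 3706 = 1258.2 kg/s

1258.2 kg/s


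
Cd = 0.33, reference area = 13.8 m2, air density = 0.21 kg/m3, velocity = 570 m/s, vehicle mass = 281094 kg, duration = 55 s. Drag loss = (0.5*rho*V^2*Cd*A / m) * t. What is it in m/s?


D = 0.5 * 0.21 * 570^2 * 0.33 * 13.8 = 155357.43 N
a = 155357.43 / 281094 = 0.5527 m/s2
dV = 0.5527 * 55 = 30.4 m/s

30.4 m/s


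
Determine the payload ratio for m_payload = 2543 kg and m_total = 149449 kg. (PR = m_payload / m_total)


PR = 2543 / 149449 = 0.017

0.017


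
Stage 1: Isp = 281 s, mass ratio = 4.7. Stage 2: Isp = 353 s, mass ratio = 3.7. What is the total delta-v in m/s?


dV1 = 281 * 9.81 * ln(4.7) = 4266.0 m/s
dV2 = 353 * 9.81 * ln(3.7) = 4530.7 m/s
Total dV = 4266.0 + 4530.7 = 8796.7 m/s ~ 8797 m/s

8797 m/s


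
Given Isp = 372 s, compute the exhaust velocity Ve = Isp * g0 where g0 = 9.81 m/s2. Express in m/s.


Ve = Isp * g0 = 372 * 9.81 = 3649.3 m/s

3649.3 m/s


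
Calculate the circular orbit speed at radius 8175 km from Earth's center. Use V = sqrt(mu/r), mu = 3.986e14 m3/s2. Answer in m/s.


V = sqrt(3.986e14 / 8175000) = 6983 m/s

6983 m/s


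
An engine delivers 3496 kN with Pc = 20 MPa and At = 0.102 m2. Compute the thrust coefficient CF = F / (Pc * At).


CF = 3496000 / (20e6 * 0.102) = 1.71

1.71


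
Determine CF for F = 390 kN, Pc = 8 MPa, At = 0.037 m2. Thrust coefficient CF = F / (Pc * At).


CF = 390000 / (8e6 * 0.037) = 1.32

1.32


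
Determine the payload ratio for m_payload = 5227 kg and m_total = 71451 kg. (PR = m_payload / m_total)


PR = 5227 / 71451 = 0.0732

0.0732


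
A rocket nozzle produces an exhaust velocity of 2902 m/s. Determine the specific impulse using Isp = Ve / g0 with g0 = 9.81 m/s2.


Isp = Ve / g0 = 2902 / 9.81 = 295.8 s

295.8 s


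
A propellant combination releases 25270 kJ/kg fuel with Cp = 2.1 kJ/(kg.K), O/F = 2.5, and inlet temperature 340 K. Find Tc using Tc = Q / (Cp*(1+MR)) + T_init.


Tc = 25270 / (2.1 * (1 + 2.5)) + 340 = 3778 K

3778 K


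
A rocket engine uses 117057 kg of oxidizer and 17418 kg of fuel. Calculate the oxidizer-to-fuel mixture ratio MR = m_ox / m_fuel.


MR = 117057 / 17418 = 6.72

6.72


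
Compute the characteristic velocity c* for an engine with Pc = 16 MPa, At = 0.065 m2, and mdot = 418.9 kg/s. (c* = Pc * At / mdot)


c* = 16e6 * 0.065 / 418.9 = 2483 m/s

2483 m/s


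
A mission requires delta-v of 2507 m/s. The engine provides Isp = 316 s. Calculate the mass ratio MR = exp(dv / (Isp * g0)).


Ve = 316 * 9.81 = 3099.96 m/s
MR = exp(2507 / 3099.96) = 2.245

2.245


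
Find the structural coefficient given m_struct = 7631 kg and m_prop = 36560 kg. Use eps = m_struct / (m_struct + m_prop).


eps = 7631 / (7631 + 36560) = 0.1727

0.1727


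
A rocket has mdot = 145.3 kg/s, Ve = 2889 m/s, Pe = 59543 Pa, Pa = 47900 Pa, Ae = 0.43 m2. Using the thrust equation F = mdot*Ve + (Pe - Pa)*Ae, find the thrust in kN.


F = 145.3 * 2889 + (59543 - 47900) * 0.43 = 424778.0 N = 424.8 kN

424.8 kN


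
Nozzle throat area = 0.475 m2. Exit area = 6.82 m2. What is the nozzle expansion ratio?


AR = 6.82 / 0.475 = 14.4

14.4


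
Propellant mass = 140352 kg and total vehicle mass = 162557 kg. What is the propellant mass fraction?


PMF = 140352 / 162557 = 0.863

0.863


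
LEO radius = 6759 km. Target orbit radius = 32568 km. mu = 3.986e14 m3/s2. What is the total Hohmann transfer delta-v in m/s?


V1 = sqrt(mu/r1) = 7679.4 m/s
dV1 = V1*(sqrt(2*r2/(r1+r2)) - 1) = 2203.68 m/s
V2 = sqrt(mu/r2) = 3498.43 m/s
dV2 = V2*(1 - sqrt(2*r1/(r1+r2))) = 1447.34 m/s
Total dV = 3651 m/s

3651 m/s


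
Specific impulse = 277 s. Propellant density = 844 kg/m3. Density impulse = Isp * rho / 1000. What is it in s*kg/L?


rho*Isp = 277 * 844 / 1000 = 234 s*kg/L

234 s*kg/L


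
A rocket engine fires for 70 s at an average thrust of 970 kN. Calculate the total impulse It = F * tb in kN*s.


It = 970 * 70 = 67900 kN*s

67900 kN*s


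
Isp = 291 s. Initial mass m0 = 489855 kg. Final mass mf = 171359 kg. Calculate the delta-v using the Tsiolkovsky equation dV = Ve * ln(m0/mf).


Ve = 291 * 9.81 = 2854.71 m/s
dV = 2854.71 * ln(489855/171359) = 2998 m/s

2998 m/s


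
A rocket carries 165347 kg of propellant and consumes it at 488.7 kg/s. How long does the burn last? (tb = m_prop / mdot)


tb = 165347 / 488.7 = 338.3 s

338.3 s


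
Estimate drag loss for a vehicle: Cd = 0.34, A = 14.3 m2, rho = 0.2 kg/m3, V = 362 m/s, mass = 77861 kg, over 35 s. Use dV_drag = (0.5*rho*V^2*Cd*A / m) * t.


D = 0.5 * 0.2 * 362^2 * 0.34 * 14.3 = 63713.59 N
a = 63713.59 / 77861 = 0.8183 m/s2
dV = 0.8183 * 35 = 28.6 m/s

28.6 m/s


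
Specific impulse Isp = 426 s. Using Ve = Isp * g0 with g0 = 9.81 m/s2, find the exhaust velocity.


Ve = Isp * g0 = 426 * 9.81 = 4179.1 m/s

4179.1 m/s


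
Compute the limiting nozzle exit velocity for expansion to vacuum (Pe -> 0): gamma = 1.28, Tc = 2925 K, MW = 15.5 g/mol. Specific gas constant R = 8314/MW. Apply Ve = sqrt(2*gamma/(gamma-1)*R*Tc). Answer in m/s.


R = 8314 / 15.5 = 536.39 J/(kg.K)
Ve = sqrt(2 * 1.28 / (1.28 - 1) * 536.39 * 2925) = 3787 m/s

3787 m/s


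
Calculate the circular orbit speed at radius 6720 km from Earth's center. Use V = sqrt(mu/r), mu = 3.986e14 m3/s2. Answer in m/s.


V = sqrt(3.986e14 / 6720000) = 7702 m/s

7702 m/s


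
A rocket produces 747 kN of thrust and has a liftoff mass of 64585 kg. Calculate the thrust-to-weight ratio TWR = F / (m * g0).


TWR = 747000 / (64585 * 9.81) = 1.18

1.18


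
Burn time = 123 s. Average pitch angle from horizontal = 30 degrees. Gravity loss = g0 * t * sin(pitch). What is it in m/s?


GL = 9.81 * 123 * sin(30 deg) = 603 m/s

603 m/s


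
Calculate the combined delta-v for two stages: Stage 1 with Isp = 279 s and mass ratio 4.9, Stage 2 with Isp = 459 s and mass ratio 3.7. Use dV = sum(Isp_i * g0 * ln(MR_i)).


dV1 = 279 * 9.81 * ln(4.9) = 4349.7 m/s
dV2 = 459 * 9.81 * ln(3.7) = 5891.1 m/s
Total dV = 4349.7 + 5891.1 = 10240.8 m/s ~ 10241 m/s

10241 m/s


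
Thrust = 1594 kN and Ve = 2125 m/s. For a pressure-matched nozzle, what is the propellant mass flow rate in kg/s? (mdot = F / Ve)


mdot = F / Ve = 1594000 / 2125 = 750.1 kg/s

750.1 kg/s


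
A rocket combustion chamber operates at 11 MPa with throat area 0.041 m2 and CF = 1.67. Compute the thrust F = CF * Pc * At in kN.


F = 1.67 * 11e6 * 0.041 = 753170.0 N = 753.2 kN

753.2 kN


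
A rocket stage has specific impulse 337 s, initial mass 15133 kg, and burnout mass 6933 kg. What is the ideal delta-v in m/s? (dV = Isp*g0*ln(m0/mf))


Ve = 337 * 9.81 = 3305.97 m/s
dV = 3305.97 * ln(15133/6933) = 2581 m/s

2581 m/s


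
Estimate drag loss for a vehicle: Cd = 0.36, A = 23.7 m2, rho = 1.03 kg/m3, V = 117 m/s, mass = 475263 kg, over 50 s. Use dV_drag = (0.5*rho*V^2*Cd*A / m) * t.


D = 0.5 * 1.03 * 117^2 * 0.36 * 23.7 = 60149.19 N
a = 60149.19 / 475263 = 0.1266 m/s2
dV = 0.1266 * 50 = 6.3 m/s

6.3 m/s


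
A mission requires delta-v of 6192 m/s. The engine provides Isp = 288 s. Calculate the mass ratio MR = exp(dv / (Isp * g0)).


Ve = 288 * 9.81 = 2825.28 m/s
MR = exp(6192 / 2825.28) = 8.95

8.95


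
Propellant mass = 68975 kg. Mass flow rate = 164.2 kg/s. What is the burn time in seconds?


tb = 68975 / 164.2 = 420.1 s

420.1 s


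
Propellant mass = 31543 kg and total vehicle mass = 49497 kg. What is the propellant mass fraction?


PMF = 31543 / 49497 = 0.637

0.637


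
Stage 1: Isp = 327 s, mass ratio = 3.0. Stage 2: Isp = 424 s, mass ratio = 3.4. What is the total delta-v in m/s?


dV1 = 327 * 9.81 * ln(3.0) = 3524.2 m/s
dV2 = 424 * 9.81 * ln(3.4) = 5090.2 m/s
Total dV = 3524.2 + 5090.2 = 8614.4 m/s ~ 8614 m/s

8614 m/s


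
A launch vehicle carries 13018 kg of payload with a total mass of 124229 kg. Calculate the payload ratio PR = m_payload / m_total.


PR = 13018 / 124229 = 0.1048

0.1048


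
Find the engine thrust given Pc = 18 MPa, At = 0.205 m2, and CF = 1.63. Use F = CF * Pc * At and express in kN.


F = 1.63 * 18e6 * 0.205 = 6.0147e+06 N = 6014.7 kN

6014.7 kN


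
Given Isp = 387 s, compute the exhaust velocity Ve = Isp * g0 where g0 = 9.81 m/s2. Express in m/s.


Ve = Isp * g0 = 387 * 9.81 = 3796.5 m/s

3796.5 m/s


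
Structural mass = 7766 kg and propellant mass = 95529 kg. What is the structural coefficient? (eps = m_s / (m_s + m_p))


eps = 7766 / (7766 + 95529) = 0.0752

0.0752


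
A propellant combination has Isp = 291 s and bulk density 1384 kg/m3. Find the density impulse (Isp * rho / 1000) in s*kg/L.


rho*Isp = 291 * 1384 / 1000 = 403 s*kg/L

403 s*kg/L


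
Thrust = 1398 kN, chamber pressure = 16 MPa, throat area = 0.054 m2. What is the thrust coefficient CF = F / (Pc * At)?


CF = 1398000 / (16e6 * 0.054) = 1.62

1.62


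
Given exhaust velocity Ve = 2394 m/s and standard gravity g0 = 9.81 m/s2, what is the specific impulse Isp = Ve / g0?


Isp = Ve / g0 = 2394 / 9.81 = 244.0 s

244.0 s


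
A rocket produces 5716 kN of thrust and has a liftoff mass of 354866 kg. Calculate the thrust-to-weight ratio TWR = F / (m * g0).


TWR = 5716000 / (354866 * 9.81) = 1.64

1.64


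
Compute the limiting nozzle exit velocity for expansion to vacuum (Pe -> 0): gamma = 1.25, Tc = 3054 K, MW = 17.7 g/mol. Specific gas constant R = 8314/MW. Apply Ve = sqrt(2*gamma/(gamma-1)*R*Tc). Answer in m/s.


R = 8314 / 17.7 = 469.72 J/(kg.K)
Ve = sqrt(2 * 1.25 / (1.25 - 1) * 469.72 * 3054) = 3788 m/s

3788 m/s


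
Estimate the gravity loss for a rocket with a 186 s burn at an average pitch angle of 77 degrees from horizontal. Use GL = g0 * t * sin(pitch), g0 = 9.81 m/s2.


GL = 9.81 * 186 * sin(77 deg) = 1778 m/s

1778 m/s


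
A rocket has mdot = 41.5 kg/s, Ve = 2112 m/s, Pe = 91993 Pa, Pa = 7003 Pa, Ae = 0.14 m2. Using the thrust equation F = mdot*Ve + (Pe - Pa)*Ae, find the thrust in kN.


F = 41.5 * 2112 + (91993 - 7003) * 0.14 = 99547.0 N = 99.5 kN

99.5 kN


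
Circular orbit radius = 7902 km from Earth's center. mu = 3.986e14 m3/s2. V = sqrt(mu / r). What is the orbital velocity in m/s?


V = sqrt(3.986e14 / 7902000) = 7102 m/s

7102 m/s


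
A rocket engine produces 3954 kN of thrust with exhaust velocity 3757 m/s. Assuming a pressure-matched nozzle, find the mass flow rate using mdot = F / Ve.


mdot = F / Ve = 3954000 / 3757 = 1052.4 kg/s

1052.4 kg/s


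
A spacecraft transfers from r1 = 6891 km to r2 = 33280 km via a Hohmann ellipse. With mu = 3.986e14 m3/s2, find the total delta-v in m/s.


V1 = sqrt(mu/r1) = 7605.5 m/s
dV1 = V1*(sqrt(2*r2/(r1+r2)) - 1) = 2184.4 m/s
V2 = sqrt(mu/r2) = 3460.8 m/s
dV2 = V2*(1 - sqrt(2*r1/(r1+r2))) = 1433.7 m/s
Total dV = 3618 m/s

3618 m/s


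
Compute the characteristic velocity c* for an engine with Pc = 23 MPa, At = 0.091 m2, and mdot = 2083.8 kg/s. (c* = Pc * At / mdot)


c* = 23e6 * 0.091 / 2083.8 = 1004 m/s

1004 m/s


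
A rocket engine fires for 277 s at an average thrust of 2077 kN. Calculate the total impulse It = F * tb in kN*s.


It = 2077 * 277 = 575329 kN*s

575329 kN*s


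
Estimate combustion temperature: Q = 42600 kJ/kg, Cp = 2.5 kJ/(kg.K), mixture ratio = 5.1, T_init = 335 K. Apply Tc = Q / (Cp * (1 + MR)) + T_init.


Tc = 42600 / (2.5 * (1 + 5.1)) + 335 = 3128 K

3128 K


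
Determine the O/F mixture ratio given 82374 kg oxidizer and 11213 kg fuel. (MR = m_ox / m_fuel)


MR = 82374 / 11213 = 7.35

7.35


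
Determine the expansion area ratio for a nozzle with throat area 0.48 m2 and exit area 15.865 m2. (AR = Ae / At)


AR = 15.865 / 0.48 = 33.1

33.1


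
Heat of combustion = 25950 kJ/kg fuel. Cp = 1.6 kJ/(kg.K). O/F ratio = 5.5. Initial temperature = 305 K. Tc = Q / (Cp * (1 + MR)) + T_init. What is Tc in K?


Tc = 25950 / (1.6 * (1 + 5.5)) + 305 = 2800 K

2800 K


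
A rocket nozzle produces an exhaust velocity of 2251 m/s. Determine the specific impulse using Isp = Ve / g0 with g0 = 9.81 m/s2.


Isp = Ve / g0 = 2251 / 9.81 = 229.5 s

229.5 s


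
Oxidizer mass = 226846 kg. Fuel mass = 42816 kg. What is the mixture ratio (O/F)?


MR = 226846 / 42816 = 5.3

5.3


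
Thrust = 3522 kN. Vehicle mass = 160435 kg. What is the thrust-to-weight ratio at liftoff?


TWR = 3522000 / (160435 * 9.81) = 2.24

2.24


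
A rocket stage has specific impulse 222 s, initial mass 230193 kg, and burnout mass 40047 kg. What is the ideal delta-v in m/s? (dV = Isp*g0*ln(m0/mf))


Ve = 222 * 9.81 = 2177.82 m/s
dV = 2177.82 * ln(230193/40047) = 3809 m/s

3809 m/s


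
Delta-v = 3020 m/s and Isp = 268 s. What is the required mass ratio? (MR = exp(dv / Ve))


Ve = 268 * 9.81 = 2629.08 m/s
MR = exp(3020 / 2629.08) = 3.154

3.154


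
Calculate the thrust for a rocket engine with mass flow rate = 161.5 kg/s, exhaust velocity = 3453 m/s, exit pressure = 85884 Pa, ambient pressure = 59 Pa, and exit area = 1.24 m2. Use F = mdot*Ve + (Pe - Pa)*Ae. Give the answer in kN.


F = 161.5 * 3453 + (85884 - 59) * 1.24 = 664082.0 N = 664.1 kN

664.1 kN


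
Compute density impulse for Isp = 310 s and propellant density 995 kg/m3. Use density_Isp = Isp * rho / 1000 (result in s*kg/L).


rho*Isp = 310 * 995 / 1000 = 308 s*kg/L

308 s*kg/L


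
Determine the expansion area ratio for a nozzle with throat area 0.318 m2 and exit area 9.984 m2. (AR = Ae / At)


AR = 9.984 / 0.318 = 31.4

31.4


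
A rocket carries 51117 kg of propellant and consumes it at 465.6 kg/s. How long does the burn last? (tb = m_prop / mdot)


tb = 51117 / 465.6 = 109.8 s

109.8 s


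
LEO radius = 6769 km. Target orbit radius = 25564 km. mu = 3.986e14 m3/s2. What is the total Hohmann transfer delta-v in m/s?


V1 = sqrt(mu/r1) = 7673.73 m/s
dV1 = V1*(sqrt(2*r2/(r1+r2)) - 1) = 1975.95 m/s
V2 = sqrt(mu/r2) = 3948.7 m/s
dV2 = V2*(1 - sqrt(2*r1/(r1+r2))) = 1393.6 m/s
Total dV = 3370 m/s

3370 m/s


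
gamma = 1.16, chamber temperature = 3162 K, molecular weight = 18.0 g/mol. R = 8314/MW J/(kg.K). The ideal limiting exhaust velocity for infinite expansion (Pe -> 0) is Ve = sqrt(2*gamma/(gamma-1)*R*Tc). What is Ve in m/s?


R = 8314 / 18.0 = 461.89 J/(kg.K)
Ve = sqrt(2 * 1.16 / (1.16 - 1) * 461.89 * 3162) = 4602 m/s

4602 m/s


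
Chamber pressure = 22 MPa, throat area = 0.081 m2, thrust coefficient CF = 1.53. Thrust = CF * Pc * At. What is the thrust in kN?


F = 1.53 * 22e6 * 0.081 = 2.7265e+06 N = 2726.5 kN

2726.5 kN


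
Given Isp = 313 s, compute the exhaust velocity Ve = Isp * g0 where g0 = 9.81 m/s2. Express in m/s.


Ve = Isp * g0 = 313 * 9.81 = 3070.5 m/s

3070.5 m/s


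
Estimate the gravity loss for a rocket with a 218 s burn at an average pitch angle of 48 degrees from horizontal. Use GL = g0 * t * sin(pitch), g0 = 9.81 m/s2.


GL = 9.81 * 218 * sin(48 deg) = 1589 m/s

1589 m/s


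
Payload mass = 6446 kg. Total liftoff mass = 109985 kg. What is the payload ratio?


PR = 6446 / 109985 = 0.0586

0.0586


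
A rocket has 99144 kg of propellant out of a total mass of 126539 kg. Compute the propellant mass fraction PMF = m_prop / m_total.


PMF = 99144 / 126539 = 0.784

0.784


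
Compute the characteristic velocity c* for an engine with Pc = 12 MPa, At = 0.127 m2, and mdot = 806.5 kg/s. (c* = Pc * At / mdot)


c* = 12e6 * 0.127 / 806.5 = 1890 m/s

1890 m/s


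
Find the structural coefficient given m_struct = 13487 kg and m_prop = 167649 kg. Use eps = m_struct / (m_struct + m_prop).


eps = 13487 / (13487 + 167649) = 0.0745

0.0745


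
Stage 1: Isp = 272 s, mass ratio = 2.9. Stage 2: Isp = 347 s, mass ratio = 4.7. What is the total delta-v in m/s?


dV1 = 272 * 9.81 * ln(2.9) = 2841.0 m/s
dV2 = 347 * 9.81 * ln(4.7) = 5268.0 m/s
Total dV = 2841.0 + 5268.0 = 8109.0 m/s ~ 8109 m/s

8109 m/s


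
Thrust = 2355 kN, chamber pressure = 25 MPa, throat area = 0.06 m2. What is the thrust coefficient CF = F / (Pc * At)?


CF = 2355000 / (25e6 * 0.06) = 1.57

1.57


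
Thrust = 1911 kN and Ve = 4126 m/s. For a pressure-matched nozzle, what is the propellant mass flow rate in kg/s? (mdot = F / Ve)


mdot = F / Ve = 1911000 / 4126 = 463.2 kg/s

463.2 kg/s


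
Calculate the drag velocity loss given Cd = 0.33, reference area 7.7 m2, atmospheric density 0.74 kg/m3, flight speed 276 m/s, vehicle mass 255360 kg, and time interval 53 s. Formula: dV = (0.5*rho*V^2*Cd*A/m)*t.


D = 0.5 * 0.74 * 276^2 * 0.33 * 7.7 = 71618.39 N
a = 71618.39 / 255360 = 0.2805 m/s2
dV = 0.2805 * 53 = 14.9 m/s

14.9 m/s


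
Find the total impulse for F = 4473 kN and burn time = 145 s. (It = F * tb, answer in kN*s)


It = 4473 * 145 = 648585 kN*s

648585 kN*s


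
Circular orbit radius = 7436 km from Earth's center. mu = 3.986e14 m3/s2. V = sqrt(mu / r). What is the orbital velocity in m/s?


V = sqrt(3.986e14 / 7436000) = 7321 m/s

7321 m/s


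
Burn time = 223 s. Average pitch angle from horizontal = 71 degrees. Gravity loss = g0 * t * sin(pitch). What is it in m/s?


GL = 9.81 * 223 * sin(71 deg) = 2068 m/s

2068 m/s


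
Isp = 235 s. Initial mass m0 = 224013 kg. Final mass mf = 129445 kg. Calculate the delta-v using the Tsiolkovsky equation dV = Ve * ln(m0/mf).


Ve = 235 * 9.81 = 2305.35 m/s
dV = 2305.35 * ln(224013/129445) = 1264 m/s

1264 m/s


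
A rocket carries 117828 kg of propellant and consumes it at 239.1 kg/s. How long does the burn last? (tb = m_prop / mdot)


tb = 117828 / 239.1 = 492.8 s

492.8 s


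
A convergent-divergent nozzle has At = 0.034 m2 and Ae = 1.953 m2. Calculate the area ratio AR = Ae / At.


AR = 1.953 / 0.034 = 57.4

57.4


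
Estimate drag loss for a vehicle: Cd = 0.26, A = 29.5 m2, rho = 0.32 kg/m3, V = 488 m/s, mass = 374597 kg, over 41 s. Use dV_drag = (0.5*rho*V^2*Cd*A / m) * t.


D = 0.5 * 0.32 * 488^2 * 0.26 * 29.5 = 292250.32 N
a = 292250.32 / 374597 = 0.7802 m/s2
dV = 0.7802 * 41 = 32.0 m/s

32.0 m/s


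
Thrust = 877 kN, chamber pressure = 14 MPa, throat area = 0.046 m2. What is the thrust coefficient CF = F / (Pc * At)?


CF = 877000 / (14e6 * 0.046) = 1.36

1.36


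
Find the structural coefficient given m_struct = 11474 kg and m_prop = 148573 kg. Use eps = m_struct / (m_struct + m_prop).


eps = 11474 / (11474 + 148573) = 0.0717

0.0717


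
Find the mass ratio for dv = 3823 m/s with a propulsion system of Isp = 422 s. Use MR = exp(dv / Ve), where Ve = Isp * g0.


Ve = 422 * 9.81 = 4139.82 m/s
MR = exp(3823 / 4139.82) = 2.518

2.518


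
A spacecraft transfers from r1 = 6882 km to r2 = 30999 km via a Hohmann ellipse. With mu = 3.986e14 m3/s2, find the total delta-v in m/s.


V1 = sqrt(mu/r1) = 7610.47 m/s
dV1 = V1*(sqrt(2*r2/(r1+r2)) - 1) = 2125.73 m/s
V2 = sqrt(mu/r2) = 3585.87 m/s
dV2 = V2*(1 - sqrt(2*r1/(r1+r2))) = 1424.37 m/s
Total dV = 3550 m/s

3550 m/s


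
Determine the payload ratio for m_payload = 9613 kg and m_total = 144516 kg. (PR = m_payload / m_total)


PR = 9613 / 144516 = 0.0665

0.0665


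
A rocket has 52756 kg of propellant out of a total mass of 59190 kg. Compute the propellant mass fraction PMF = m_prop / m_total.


PMF = 52756 / 59190 = 0.891

0.891


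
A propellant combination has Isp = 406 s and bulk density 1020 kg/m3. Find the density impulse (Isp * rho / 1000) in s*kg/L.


rho*Isp = 406 * 1020 / 1000 = 414 s*kg/L

414 s*kg/L


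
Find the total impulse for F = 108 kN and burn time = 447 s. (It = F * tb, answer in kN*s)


It = 108 * 447 = 48276 kN*s

48276 kN*s


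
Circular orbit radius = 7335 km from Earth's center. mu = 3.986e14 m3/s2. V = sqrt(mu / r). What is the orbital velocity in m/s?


V = sqrt(3.986e14 / 7335000) = 7372 m/s

7372 m/s


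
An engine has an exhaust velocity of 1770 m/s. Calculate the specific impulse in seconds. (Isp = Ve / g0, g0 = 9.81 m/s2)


Isp = Ve / g0 = 1770 / 9.81 = 180.4 s

180.4 s


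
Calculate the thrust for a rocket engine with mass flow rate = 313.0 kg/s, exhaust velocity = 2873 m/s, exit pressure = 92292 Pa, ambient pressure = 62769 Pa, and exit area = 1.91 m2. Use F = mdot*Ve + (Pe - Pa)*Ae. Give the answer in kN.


F = 313.0 * 2873 + (92292 - 62769) * 1.91 = 955638.0 N = 955.6 kN

955.6 kN


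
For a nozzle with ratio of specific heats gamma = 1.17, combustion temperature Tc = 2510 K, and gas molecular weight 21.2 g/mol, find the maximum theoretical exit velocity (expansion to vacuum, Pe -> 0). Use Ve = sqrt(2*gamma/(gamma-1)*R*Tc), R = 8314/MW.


R = 8314 / 21.2 = 392.17 J/(kg.K)
Ve = sqrt(2 * 1.17 / (1.17 - 1) * 392.17 * 2510) = 3681 m/s

3681 m/s


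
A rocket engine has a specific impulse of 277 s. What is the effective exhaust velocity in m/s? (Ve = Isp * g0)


Ve = Isp * g0 = 277 * 9.81 = 2717.4 m/s

2717.4 m/s


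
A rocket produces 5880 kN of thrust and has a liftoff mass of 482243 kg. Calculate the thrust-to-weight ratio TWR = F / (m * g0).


TWR = 5880000 / (482243 * 9.81) = 1.24

1.24


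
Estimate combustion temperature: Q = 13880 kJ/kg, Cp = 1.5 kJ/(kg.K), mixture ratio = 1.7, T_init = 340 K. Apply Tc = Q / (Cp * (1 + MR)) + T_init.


Tc = 13880 / (1.5 * (1 + 1.7)) + 340 = 3767 K

3767 K


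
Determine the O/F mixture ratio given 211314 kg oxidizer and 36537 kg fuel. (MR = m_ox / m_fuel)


MR = 211314 / 36537 = 5.78

5.78


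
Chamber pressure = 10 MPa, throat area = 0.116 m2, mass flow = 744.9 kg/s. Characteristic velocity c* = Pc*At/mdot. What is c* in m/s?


c* = 10e6 * 0.116 / 744.9 = 1557 m/s

1557 m/s


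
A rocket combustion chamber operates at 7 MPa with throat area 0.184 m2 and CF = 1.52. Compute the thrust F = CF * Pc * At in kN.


F = 1.52 * 7e6 * 0.184 = 1.9578e+06 N = 1957.8 kN

1957.8 kN


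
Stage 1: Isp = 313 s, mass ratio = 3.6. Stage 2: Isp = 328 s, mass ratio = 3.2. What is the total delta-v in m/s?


dV1 = 313 * 9.81 * ln(3.6) = 3933.1 m/s
dV2 = 328 * 9.81 * ln(3.2) = 3742.6 m/s
Total dV = 3933.1 + 3742.6 = 7675.7 m/s ~ 7676 m/s

7676 m/s


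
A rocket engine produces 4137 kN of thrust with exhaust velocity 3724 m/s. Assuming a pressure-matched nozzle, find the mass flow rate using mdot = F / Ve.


mdot = F / Ve = 4137000 / 3724 = 1110.9 kg/s

1110.9 kg/s


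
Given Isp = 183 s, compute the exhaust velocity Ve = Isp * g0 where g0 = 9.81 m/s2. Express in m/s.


Ve = Isp * g0 = 183 * 9.81 = 1795.2 m/s

1795.2 m/s


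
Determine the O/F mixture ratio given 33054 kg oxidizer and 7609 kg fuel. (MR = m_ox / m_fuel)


MR = 33054 / 7609 = 4.34

4.34


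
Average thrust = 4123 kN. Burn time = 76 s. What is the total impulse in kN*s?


It = 4123 * 76 = 313348 kN*s

313348 kN*s


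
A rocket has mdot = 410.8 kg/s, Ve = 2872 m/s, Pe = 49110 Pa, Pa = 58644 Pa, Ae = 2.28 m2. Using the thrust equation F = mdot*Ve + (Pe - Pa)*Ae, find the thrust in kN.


F = 410.8 * 2872 + (49110 - 58644) * 2.28 = 1.1581e+06 N = 1158.1 kN

1158.1 kN


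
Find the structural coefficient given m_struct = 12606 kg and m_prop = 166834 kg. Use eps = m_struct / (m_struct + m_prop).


eps = 12606 / (12606 + 166834) = 0.0703

0.0703


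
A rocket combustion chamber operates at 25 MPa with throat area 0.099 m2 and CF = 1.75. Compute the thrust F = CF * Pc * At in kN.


F = 1.75 * 25e6 * 0.099 = 4.3312e+06 N = 4331.2 kN

4331.2 kN


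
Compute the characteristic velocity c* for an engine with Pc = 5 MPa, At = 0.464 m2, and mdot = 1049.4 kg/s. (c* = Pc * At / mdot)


c* = 5e6 * 0.464 / 1049.4 = 2211 m/s

2211 m/s


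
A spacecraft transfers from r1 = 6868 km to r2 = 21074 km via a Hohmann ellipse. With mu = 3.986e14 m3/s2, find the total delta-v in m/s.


V1 = sqrt(mu/r1) = 7618.22 m/s
dV1 = V1*(sqrt(2*r2/(r1+r2)) - 1) = 1738.28 m/s
V2 = sqrt(mu/r2) = 4349.06 m/s
dV2 = V2*(1 - sqrt(2*r1/(r1+r2))) = 1299.78 m/s
Total dV = 3038 m/s

3038 m/s


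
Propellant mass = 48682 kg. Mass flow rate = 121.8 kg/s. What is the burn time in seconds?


tb = 48682 / 121.8 = 399.7 s

399.7 s


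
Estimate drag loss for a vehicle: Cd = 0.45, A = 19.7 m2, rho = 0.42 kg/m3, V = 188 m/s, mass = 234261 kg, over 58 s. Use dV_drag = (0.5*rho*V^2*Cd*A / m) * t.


D = 0.5 * 0.42 * 188^2 * 0.45 * 19.7 = 65798.16 N
a = 65798.16 / 234261 = 0.2809 m/s2
dV = 0.2809 * 58 = 16.3 m/s

16.3 m/s


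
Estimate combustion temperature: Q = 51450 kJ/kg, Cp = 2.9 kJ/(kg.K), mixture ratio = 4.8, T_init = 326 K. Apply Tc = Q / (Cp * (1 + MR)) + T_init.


Tc = 51450 / (2.9 * (1 + 4.8)) + 326 = 3385 K

3385 K


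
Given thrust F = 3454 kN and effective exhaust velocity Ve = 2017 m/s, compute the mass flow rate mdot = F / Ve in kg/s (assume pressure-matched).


mdot = F / Ve = 3454000 / 2017 = 1712.4 kg/s

1712.4 kg/s


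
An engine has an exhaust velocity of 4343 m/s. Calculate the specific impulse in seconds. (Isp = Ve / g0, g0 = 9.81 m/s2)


Isp = Ve / g0 = 4343 / 9.81 = 442.7 s

442.7 s


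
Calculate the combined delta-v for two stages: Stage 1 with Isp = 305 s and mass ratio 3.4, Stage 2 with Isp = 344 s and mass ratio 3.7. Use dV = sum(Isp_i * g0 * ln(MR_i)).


dV1 = 305 * 9.81 * ln(3.4) = 3661.6 m/s
dV2 = 344 * 9.81 * ln(3.7) = 4415.2 m/s
Total dV = 3661.6 + 4415.2 = 8076.8 m/s ~ 8077 m/s

8077 m/s


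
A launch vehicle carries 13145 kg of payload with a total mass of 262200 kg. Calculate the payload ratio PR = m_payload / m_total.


PR = 13145 / 262200 = 0.0501

0.0501


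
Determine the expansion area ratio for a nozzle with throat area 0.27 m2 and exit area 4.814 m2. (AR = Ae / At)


AR = 4.814 / 0.27 = 17.8

17.8


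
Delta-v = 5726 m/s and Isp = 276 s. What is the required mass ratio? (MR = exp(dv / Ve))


Ve = 276 * 9.81 = 2707.56 m/s
MR = exp(5726 / 2707.56) = 8.288

8.288


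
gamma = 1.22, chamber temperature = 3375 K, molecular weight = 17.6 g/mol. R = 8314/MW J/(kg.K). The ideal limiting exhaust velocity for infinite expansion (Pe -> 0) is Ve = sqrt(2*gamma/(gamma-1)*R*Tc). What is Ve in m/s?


R = 8314 / 17.6 = 472.39 J/(kg.K)
Ve = sqrt(2 * 1.22 / (1.22 - 1) * 472.39 * 3375) = 4205 m/s

4205 m/s


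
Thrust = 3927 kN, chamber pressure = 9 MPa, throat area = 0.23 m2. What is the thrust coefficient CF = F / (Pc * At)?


CF = 3927000 / (9e6 * 0.23) = 1.9

1.9


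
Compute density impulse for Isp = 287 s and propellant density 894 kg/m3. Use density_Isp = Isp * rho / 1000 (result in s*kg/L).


rho*Isp = 287 * 894 / 1000 = 257 s*kg/L

257 s*kg/L


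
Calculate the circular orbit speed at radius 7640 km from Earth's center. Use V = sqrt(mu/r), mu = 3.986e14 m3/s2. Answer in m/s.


V = sqrt(3.986e14 / 7640000) = 7223 m/s

7223 m/s


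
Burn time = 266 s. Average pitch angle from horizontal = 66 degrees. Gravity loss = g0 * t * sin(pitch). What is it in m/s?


GL = 9.81 * 266 * sin(66 deg) = 2384 m/s

2384 m/s


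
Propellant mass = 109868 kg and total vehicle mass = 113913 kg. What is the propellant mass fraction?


PMF = 109868 / 113913 = 0.964

0.964


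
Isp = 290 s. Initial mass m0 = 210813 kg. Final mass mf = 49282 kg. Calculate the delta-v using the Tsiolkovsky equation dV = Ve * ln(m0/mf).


Ve = 290 * 9.81 = 2844.9 m/s
dV = 2844.9 * ln(210813/49282) = 4135 m/s

4135 m/s


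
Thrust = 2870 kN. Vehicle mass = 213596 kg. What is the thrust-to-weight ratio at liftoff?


TWR = 2870000 / (213596 * 9.81) = 1.37

1.37


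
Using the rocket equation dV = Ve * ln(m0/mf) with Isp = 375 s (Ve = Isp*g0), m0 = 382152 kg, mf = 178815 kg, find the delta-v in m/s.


Ve = 375 * 9.81 = 3678.75 m/s
dV = 3678.75 * ln(382152/178815) = 2794 m/s

2794 m/s


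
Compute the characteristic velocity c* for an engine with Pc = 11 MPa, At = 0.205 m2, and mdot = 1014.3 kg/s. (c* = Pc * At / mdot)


c* = 11e6 * 0.205 / 1014.3 = 2223 m/s

2223 m/s


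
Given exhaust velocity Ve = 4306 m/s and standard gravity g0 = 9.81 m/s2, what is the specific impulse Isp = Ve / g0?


Isp = Ve / g0 = 4306 / 9.81 = 438.9 s

438.9 s


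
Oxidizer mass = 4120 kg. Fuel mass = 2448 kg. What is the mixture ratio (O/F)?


MR = 4120 / 2448 = 1.68

1.68


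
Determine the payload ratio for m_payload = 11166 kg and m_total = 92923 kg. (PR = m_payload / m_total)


PR = 11166 / 92923 = 0.1202

0.1202


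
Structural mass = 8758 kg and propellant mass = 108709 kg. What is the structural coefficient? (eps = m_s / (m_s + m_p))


eps = 8758 / (8758 + 108709) = 0.0746

0.0746


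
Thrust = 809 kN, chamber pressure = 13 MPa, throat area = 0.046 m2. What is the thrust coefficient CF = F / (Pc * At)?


CF = 809000 / (13e6 * 0.046) = 1.35

1.35


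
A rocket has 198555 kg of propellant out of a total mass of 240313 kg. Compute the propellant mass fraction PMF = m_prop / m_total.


PMF = 198555 / 240313 = 0.826

0.826


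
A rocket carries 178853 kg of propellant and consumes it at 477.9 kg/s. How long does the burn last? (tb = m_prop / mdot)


tb = 178853 / 477.9 = 374.2 s

374.2 s


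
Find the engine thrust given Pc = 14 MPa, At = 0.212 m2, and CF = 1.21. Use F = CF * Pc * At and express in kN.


F = 1.21 * 14e6 * 0.212 = 3.5913e+06 N = 3591.3 kN

3591.3 kN


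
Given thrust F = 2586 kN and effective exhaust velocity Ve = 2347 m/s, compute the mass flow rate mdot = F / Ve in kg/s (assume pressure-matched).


mdot = F / Ve = 2586000 / 2347 = 1101.8 kg/s

1101.8 kg/s


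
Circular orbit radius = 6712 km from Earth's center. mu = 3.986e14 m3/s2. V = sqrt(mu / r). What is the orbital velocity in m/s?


V = sqrt(3.986e14 / 6712000) = 7706 m/s

7706 m/s


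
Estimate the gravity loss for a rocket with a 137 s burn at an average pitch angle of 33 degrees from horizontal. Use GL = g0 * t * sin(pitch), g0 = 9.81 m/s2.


GL = 9.81 * 137 * sin(33 deg) = 732 m/s

732 m/s


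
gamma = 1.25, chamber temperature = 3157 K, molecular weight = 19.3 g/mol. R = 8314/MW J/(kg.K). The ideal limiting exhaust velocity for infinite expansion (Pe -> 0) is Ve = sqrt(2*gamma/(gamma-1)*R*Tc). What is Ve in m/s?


R = 8314 / 19.3 = 430.78 J/(kg.K)
Ve = sqrt(2 * 1.25 / (1.25 - 1) * 430.78 * 3157) = 3688 m/s

3688 m/s


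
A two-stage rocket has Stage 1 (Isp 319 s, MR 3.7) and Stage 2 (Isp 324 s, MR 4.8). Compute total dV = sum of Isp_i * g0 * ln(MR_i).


dV1 = 319 * 9.81 * ln(3.7) = 4094.3 m/s
dV2 = 324 * 9.81 * ln(4.8) = 4985.8 m/s
Total dV = 4094.3 + 4985.8 = 9080.1 m/s ~ 9080 m/s

9080 m/s


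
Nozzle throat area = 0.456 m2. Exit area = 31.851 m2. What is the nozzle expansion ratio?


AR = 31.851 / 0.456 = 69.8

69.8


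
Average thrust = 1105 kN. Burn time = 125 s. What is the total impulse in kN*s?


It = 1105 * 125 = 138125 kN*s

138125 kN*s


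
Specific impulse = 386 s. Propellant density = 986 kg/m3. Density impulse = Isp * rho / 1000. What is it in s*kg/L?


rho*Isp = 386 * 986 / 1000 = 381 s*kg/L

381 s*kg/L


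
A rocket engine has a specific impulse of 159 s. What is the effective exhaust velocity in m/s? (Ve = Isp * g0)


Ve = Isp * g0 = 159 * 9.81 = 1559.8 m/s

1559.8 m/s


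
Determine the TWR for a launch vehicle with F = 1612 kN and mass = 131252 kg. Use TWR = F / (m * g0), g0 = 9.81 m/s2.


TWR = 1612000 / (131252 * 9.81) = 1.25

1.25


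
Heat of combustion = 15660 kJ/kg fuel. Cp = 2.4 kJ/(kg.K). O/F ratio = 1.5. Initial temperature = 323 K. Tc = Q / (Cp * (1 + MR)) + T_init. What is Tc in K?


Tc = 15660 / (2.4 * (1 + 1.5)) + 323 = 2933 K

2933 K


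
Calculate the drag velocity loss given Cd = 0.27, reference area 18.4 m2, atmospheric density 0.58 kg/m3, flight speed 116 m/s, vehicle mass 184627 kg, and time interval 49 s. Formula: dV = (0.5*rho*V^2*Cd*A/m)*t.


D = 0.5 * 0.58 * 116^2 * 0.27 * 18.4 = 19386.33 N
a = 19386.33 / 184627 = 0.105 m/s2
dV = 0.105 * 49 = 5.1 m/s

5.1 m/s


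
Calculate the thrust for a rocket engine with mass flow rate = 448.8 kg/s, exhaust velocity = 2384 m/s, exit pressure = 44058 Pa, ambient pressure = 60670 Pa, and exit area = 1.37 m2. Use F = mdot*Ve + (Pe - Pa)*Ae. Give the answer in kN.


F = 448.8 * 2384 + (44058 - 60670) * 1.37 = 1.0472e+06 N = 1047.2 kN

1047.2 kN


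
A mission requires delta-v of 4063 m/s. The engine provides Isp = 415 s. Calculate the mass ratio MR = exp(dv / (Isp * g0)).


Ve = 415 * 9.81 = 4071.15 m/s
MR = exp(4063 / 4071.15) = 2.713

2.713


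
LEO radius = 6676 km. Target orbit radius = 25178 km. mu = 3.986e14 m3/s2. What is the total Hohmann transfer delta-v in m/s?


V1 = sqrt(mu/r1) = 7726.99 m/s
dV1 = V1*(sqrt(2*r2/(r1+r2)) - 1) = 1988.26 m/s
V2 = sqrt(mu/r2) = 3978.85 m/s
dV2 = V2*(1 - sqrt(2*r1/(r1+r2))) = 1402.83 m/s
Total dV = 3391 m/s

3391 m/s


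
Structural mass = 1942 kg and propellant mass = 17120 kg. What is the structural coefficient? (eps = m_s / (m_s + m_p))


eps = 1942 / (1942 + 17120) = 0.1019

0.1019


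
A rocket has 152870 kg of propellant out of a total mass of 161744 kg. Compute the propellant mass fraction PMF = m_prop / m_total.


PMF = 152870 / 161744 = 0.945

0.945


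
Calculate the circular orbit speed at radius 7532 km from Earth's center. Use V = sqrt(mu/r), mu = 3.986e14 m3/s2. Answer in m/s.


V = sqrt(3.986e14 / 7532000) = 7275 m/s

7275 m/s


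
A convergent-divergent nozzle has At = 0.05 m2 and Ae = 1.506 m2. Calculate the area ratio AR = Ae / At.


AR = 1.506 / 0.05 = 30.1

30.1


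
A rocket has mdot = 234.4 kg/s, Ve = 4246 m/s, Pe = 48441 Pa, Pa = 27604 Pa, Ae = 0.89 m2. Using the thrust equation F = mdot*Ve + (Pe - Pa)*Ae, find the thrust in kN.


F = 234.4 * 4246 + (48441 - 27604) * 0.89 = 1.0138e+06 N = 1013.8 kN

1013.8 kN


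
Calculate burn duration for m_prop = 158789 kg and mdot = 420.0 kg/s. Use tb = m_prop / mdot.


tb = 158789 / 420.0 = 378.1 s

378.1 s


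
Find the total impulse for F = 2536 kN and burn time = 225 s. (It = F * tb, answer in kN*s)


It = 2536 * 225 = 570600 kN*s

570600 kN*s


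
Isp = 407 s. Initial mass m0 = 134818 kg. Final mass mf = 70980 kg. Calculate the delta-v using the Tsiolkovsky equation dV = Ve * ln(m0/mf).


Ve = 407 * 9.81 = 3992.67 m/s
dV = 3992.67 * ln(134818/70980) = 2561 m/s

2561 m/s


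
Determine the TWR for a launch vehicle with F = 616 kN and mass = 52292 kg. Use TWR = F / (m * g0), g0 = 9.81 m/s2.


TWR = 616000 / (52292 * 9.81) = 1.2

1.2


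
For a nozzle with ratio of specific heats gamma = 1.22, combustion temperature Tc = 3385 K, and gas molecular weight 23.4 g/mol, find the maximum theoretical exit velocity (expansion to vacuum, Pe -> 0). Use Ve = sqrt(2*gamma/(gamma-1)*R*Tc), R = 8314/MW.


R = 8314 / 23.4 = 355.3 J/(kg.K)
Ve = sqrt(2 * 1.22 / (1.22 - 1) * 355.3 * 3385) = 3652 m/s

3652 m/s


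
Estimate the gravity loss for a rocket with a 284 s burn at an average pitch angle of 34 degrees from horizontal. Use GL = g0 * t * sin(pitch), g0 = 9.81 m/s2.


GL = 9.81 * 284 * sin(34 deg) = 1558 m/s

1558 m/s


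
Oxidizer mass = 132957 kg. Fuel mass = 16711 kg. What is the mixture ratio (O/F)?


MR = 132957 / 16711 = 7.96

7.96


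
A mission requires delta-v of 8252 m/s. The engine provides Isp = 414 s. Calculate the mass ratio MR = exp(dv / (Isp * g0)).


Ve = 414 * 9.81 = 4061.34 m/s
MR = exp(8252 / 4061.34) = 7.628

7.628


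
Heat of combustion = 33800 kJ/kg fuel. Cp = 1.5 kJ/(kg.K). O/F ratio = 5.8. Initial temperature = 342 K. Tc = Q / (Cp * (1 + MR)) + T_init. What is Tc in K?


Tc = 33800 / (1.5 * (1 + 5.8)) + 342 = 3656 K

3656 K


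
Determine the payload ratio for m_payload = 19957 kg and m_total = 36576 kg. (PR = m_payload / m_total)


PR = 19957 / 36576 = 0.5456

0.5456


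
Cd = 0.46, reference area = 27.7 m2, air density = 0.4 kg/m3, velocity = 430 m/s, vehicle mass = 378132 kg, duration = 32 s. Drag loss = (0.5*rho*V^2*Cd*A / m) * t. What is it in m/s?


D = 0.5 * 0.4 * 430^2 * 0.46 * 27.7 = 471199.16 N
a = 471199.16 / 378132 = 1.2461 m/s2
dV = 1.2461 * 32 = 39.9 m/s

39.9 m/s


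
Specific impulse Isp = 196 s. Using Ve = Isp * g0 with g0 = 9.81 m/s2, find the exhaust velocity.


Ve = Isp * g0 = 196 * 9.81 = 1922.8 m/s

1922.8 m/s


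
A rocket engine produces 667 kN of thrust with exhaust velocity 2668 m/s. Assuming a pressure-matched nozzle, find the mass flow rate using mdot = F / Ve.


mdot = F / Ve = 667000 / 2668 = 250.0 kg/s

250.0 kg/s


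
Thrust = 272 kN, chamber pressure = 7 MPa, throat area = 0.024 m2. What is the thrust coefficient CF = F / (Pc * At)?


CF = 272000 / (7e6 * 0.024) = 1.62

1.62


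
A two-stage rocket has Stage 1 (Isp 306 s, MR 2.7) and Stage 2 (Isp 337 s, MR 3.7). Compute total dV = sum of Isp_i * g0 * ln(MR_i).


dV1 = 306 * 9.81 * ln(2.7) = 2981.6 m/s
dV2 = 337 * 9.81 * ln(3.7) = 4325.3 m/s
Total dV = 2981.6 + 4325.3 = 7306.9 m/s ~ 7307 m/s

7307 m/s
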